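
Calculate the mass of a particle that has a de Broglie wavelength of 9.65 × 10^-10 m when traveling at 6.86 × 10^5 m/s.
1.00 × 10^-30 kg

From the de Broglie relation λ = h/(mv), we solve for m:

m = h/(λv)
m = (6.626 × 10^-34 J·s) / (9.65 × 10^-10 m × 6.86 × 10^5 m/s)
m = 1.00 × 10^-30 kg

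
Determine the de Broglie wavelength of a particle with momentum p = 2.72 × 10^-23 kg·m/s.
2.44 × 10^-11 m

Using the de Broglie relation λ = h/p:

λ = h/p
λ = (6.626 × 10^-34 J·s) / (2.72 × 10^-23 kg·m/s)
λ = 2.44 × 10^-11 m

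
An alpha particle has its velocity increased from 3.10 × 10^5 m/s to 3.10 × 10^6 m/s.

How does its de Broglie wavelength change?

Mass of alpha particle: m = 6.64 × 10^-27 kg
The wavelength decreases by a factor of 10.

Using λ = h/(mv):

Initial wavelength: λ₁ = h/(mv₁) = 3.22 × 10^-13 m
Final wavelength: λ₂ = h/(mv₂) = 3.22 × 10^-14 m

Since λ ∝ 1/v, when velocity increases by a factor of 10, the wavelength decreases by a factor of 10.

λ₂/λ₁ = v₁/v₂ = 1/10

The wavelength decreases by a factor of 10.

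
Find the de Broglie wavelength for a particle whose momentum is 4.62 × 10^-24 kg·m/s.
1.43 × 10^-10 m

Using the de Broglie relation λ = h/p:

λ = h/p
λ = (6.626 × 10^-34 J·s) / (4.62 × 10^-24 kg·m/s)
λ = 1.43 × 10^-10 m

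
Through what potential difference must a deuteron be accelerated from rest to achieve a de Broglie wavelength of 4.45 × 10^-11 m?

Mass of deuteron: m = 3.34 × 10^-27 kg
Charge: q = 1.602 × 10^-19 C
2.07 × 10^-1 V

From λ = h/√(2mqV), we solve for V:

λ² = h²/(2mqV)
V = h²/(2mqλ²)
V = (6.626 × 10^-34 J·s)² / (2 × 3.34 × 10^-27 kg × 1.602 × 10^-19 C × (4.45 × 10^-11 m)²)
V = 2.07 × 10^-1 V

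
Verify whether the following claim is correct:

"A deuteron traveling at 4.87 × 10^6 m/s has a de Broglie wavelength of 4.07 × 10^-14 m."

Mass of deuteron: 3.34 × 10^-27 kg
True

The claim is correct.

Using λ = h/(mv):
λ = (6.626 × 10^-34 J·s) / (3.34 × 10^-27 kg × 4.87 × 10^6 m/s)
λ = 4.07 × 10^-14 m

This matches the claimed value.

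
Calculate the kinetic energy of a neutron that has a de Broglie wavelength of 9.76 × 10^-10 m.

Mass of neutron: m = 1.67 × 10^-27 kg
1.38 × 10^-22 J (or 8.61 × 10^-4 eV)

From λ = h/√(2mKE), we solve for KE:

λ² = h²/(2mKE)
KE = h²/(2mλ²)
KE = (6.626 × 10^-34 J·s)² / (2 × 1.67 × 10^-27 kg × (9.76 × 10^-10 m)²)
KE = 1.38 × 10^-22 J
KE = 8.61 × 10^-4 eV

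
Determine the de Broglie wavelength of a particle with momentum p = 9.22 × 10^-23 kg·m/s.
7.19 × 10^-12 m

Using the de Broglie relation λ = h/p:

λ = h/p
λ = (6.626 × 10^-34 J·s) / (9.22 × 10^-23 kg·m/s)
λ = 7.19 × 10^-12 m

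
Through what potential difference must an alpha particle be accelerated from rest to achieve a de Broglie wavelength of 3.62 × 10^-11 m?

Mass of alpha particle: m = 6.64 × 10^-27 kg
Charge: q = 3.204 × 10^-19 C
7.87 × 10^-2 V

From λ = h/√(2mqV), we solve for V:

λ² = h²/(2mqV)
V = h²/(2mqλ²)
V = (6.626 × 10^-34 J·s)² / (2 × 6.64 × 10^-27 kg × 3.204 × 10^-19 C × (3.62 × 10^-11 m)²)
V = 7.87 × 10^-2 V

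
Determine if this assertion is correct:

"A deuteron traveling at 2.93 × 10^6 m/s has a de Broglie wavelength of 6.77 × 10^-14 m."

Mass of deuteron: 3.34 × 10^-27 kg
True

The claim is correct.

Using λ = h/(mv):
λ = (6.626 × 10^-34 J·s) / (3.34 × 10^-27 kg × 2.93 × 10^6 m/s)
λ = 6.77 × 10^-14 m

This matches the claimed value.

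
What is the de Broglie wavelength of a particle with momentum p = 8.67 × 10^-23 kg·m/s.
7.64 × 10^-12 m

Using the de Broglie relation λ = h/p:

λ = h/p
λ = (6.626 × 10^-34 J·s) / (8.67 × 10^-23 kg·m/s)
λ = 7.64 × 10^-12 m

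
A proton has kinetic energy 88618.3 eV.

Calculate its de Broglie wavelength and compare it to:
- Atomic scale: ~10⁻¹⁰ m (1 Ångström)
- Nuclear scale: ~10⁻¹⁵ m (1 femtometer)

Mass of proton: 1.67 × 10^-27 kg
λ = 9.62 × 10^-14 m, which is between nuclear and atomic scales.

Using λ = h/√(2mKE):

KE = 88618.3 eV = 1.420 × 10^-14 J

λ = h/√(2mKE)
λ = (6.626 × 10^-34 J·s) / √(2 × 1.67 × 10^-27 kg × 1.420 × 10^-14 J)
λ = 9.62 × 10^-14 m

Comparison:
- Atomic scale (10⁻¹⁰ m): λ is 0.00096× this size
- Nuclear scale (10⁻¹⁵ m): λ is 96× this size

The wavelength is between nuclear and atomic scales.

This wavelength is appropriate for probing atomic structure but too large for nuclear physics experiments.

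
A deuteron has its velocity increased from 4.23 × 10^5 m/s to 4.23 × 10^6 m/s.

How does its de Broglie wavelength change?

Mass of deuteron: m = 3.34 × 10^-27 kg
The wavelength decreases by a factor of 10.

Using λ = h/(mv):

Initial wavelength: λ₁ = h/(mv₁) = 4.69 × 10^-13 m
Final wavelength: λ₂ = h/(mv₂) = 4.69 × 10^-14 m

Since λ ∝ 1/v, when velocity increases by a factor of 10, the wavelength decreases by a factor of 10.

λ₂/λ₁ = v₁/v₂ = 1/10

The wavelength decreases by a factor of 10.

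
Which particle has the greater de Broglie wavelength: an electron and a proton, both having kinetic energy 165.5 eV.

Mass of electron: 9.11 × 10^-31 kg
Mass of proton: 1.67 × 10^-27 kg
The electron has the longer wavelength.

Using λ = h/√(2mKE):

For electron: λ₁ = h/√(2m₁KE) = 9.53 × 10^-11 m
For proton: λ₂ = h/√(2m₂KE) = 2.23 × 10^-12 m

Since λ ∝ 1/√m at constant kinetic energy, the lighter particle has the longer wavelength.

The electron has the longer de Broglie wavelength.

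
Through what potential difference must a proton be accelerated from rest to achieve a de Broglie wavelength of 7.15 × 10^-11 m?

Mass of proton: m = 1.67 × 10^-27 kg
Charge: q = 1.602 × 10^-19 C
1.61 × 10^-1 V

From λ = h/√(2mqV), we solve for V:

λ² = h²/(2mqV)
V = h²/(2mqλ²)
V = (6.626 × 10^-34 J·s)² / (2 × 1.67 × 10^-27 kg × 1.602 × 10^-19 C × (7.15 × 10^-11 m)²)
V = 1.61 × 10^-1 V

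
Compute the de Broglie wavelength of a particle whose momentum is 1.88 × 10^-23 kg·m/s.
3.52 × 10^-11 m

Using the de Broglie relation λ = h/p:

λ = h/p
λ = (6.626 × 10^-34 J·s) / (1.88 × 10^-23 kg·m/s)
λ = 3.52 × 10^-11 m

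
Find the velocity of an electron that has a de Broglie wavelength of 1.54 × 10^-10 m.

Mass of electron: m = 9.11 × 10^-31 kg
4.72 × 10^6 m/s

From the de Broglie relation λ = h/(mv), we solve for v:

v = h/(mλ)
v = (6.626 × 10^-34 J·s) / (9.11 × 10^-31 kg × 1.54 × 10^-10 m)
v = 4.72 × 10^6 m/s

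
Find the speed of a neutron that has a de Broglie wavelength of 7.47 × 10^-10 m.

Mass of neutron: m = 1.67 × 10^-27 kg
5.31 × 10^2 m/s

From the de Broglie relation λ = h/(mv), we solve for v:

v = h/(mλ)
v = (6.626 × 10^-34 J·s) / (1.67 × 10^-27 kg × 7.47 × 10^-10 m)
v = 5.31 × 10^2 m/s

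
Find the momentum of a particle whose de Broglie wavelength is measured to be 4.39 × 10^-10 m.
1.51 × 10^-24 kg·m/s

From the de Broglie relation λ = h/p, we solve for p:

p = h/λ
p = (6.626 × 10^-34 J·s) / (4.39 × 10^-10 m)
p = 1.51 × 10^-24 kg·m/s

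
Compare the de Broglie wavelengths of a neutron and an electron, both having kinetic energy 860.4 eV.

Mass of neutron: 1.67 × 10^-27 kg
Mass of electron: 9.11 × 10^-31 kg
The electron has the longer wavelength.

Using λ = h/√(2mKE):

For neutron: λ₁ = h/√(2m₁KE) = 9.77 × 10^-13 m
For electron: λ₂ = h/√(2m₂KE) = 4.18 × 10^-11 m

Since λ ∝ 1/√m at constant kinetic energy, the lighter particle has the longer wavelength.

The electron has the longer de Broglie wavelength.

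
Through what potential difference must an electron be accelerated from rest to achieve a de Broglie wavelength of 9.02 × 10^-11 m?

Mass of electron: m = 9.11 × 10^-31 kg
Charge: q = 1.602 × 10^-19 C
185 V

From λ = h/√(2mqV), we solve for V:

λ² = h²/(2mqV)
V = h²/(2mqλ²)
V = (6.626 × 10^-34 J·s)² / (2 × 9.11 × 10^-31 kg × 1.602 × 10^-19 C × (9.02 × 10^-11 m)²)
V = 185 V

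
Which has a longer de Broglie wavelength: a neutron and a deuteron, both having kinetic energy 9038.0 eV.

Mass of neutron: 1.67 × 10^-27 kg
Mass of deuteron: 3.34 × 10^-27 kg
The neutron has the longer wavelength.

Using λ = h/√(2mKE):

For neutron: λ₁ = h/√(2m₁KE) = 3.01 × 10^-13 m
For deuteron: λ₂ = h/√(2m₂KE) = 2.13 × 10^-13 m

Since λ ∝ 1/√m at constant kinetic energy, the lighter particle has the longer wavelength.

The neutron has the longer de Broglie wavelength.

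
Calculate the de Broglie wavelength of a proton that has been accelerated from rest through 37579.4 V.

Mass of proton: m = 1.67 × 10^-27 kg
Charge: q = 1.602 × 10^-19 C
1.48 × 10^-13 m

When a particle is accelerated through voltage V, it gains kinetic energy KE = qV.

The de Broglie wavelength is then λ = h/√(2mqV):

λ = h/√(2mqV)
λ = (6.626 × 10^-34 J·s) / √(2 × 1.67 × 10^-27 kg × 1.602 × 10^-19 C × 37579.4 V)
λ = 1.48 × 10^-13 m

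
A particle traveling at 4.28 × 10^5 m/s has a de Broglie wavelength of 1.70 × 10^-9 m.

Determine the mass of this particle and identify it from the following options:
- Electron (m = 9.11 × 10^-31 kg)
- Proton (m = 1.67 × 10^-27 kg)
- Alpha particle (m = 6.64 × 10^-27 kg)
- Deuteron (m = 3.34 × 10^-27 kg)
The particle is an electron.

From λ = h/(mv), solve for mass:

m = h/(λv)
m = (6.626 × 10^-34 J·s) / (1.70 × 10^-9 m × 4.28 × 10^5 m/s)
m = 9.11 × 10^-31 kg

Comparing with the listed masses, this is closest to an electron.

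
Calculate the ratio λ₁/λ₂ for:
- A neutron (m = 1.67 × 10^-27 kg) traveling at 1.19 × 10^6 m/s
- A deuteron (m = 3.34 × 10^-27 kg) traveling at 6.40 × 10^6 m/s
λ₁/λ₂ = 10.8

Using λ = h/(mv):

λ₁ = h/(m₁v₁) = 3.33 × 10^-13 m
λ₂ = h/(m₂v₂) = 3.10 × 10^-14 m

Ratio λ₁/λ₂ = (m₂v₂)/(m₁v₁)
         = (3.34 × 10^-27 kg × 6.40 × 10^6 m/s) / (1.67 × 10^-27 kg × 1.19 × 10^6 m/s)
         = 10.8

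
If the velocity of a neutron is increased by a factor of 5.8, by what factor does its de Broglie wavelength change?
The wavelength decreases by a factor of 5.8.

From λ = h/(mv), the wavelength is inversely proportional to velocity:

λ ∝ 1/v

If v → 5.8v, then λ → λ/5.8

When velocity is increased by a factor of 5.8, the wavelength decreases by a factor of 5.8.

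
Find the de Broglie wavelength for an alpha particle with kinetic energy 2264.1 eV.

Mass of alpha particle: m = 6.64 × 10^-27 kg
3.02 × 10^-13 m

Using λ = h/√(2mKE):

First convert KE to Joules: KE = 2264.1 eV = 3.627 × 10^-16 J

λ = h/√(2mKE)
λ = (6.626 × 10^-34 J·s) / √(2 × 6.64 × 10^-27 kg × 3.627 × 10^-16 J)
λ = 3.02 × 10^-13 m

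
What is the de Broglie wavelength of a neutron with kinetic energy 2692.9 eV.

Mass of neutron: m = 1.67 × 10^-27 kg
5.52 × 10^-13 m

Using λ = h/√(2mKE):

First convert KE to Joules: KE = 2692.9 eV = 4.315 × 10^-16 J

λ = h/√(2mKE)
λ = (6.626 × 10^-34 J·s) / √(2 × 1.67 × 10^-27 kg × 4.315 × 10^-16 J)
λ = 5.52 × 10^-13 m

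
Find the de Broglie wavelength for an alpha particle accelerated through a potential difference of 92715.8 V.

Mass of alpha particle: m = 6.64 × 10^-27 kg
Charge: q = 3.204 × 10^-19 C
3.34 × 10^-14 m

When a particle is accelerated through voltage V, it gains kinetic energy KE = qV.

The de Broglie wavelength is then λ = h/√(2mqV):

λ = h/√(2mqV)
λ = (6.626 × 10^-34 J·s) / √(2 × 6.64 × 10^-27 kg × 3.204 × 10^-19 C × 92715.8 V)
λ = 3.34 × 10^-14 m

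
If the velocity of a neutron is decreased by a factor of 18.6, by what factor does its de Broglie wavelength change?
The wavelength increases by a factor of 18.6.

From λ = h/(mv), the wavelength is inversely proportional to velocity:

λ ∝ 1/v

If v → v/18.6, then λ → 18.6λ

When velocity is decreased by a factor of 18.6, the wavelength increases by a factor of 18.6.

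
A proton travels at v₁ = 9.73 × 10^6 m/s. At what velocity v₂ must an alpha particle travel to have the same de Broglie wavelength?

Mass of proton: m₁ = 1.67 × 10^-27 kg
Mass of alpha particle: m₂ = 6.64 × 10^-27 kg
v₂ = 2.45 × 10^6 m/s

For equal de Broglie wavelengths: λ₁ = λ₂

h/(m₁v₁) = h/(m₂v₂)
m₁v₁ = m₂v₂
v₂ = v₁ · (m₁/m₂)

v₂ = 9.73 × 10^6 m/s × (1.67 × 10^-27 kg / 6.64 × 10^-27 kg)
v₂ = 2.45 × 10^6 m/s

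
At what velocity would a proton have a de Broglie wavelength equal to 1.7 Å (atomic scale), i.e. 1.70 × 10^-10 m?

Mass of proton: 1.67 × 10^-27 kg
2.33 × 10^3 m/s

From λ = h/(mv), solve for v:

v = h/(mλ)
v = (6.626 × 10^-34 J·s) / (1.67 × 10^-27 kg × 1.70 × 10^-10 m)
v = 2.33 × 10^3 m/s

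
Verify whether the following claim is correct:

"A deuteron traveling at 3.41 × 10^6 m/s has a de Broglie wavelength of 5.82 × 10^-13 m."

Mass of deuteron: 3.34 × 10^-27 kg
False

The claim is incorrect.

Using λ = h/(mv):
λ = (6.626 × 10^-34 J·s) / (3.34 × 10^-27 kg × 3.41 × 10^6 m/s)
λ = 5.82 × 10^-14 m

The actual wavelength differs from the claimed 5.82 × 10^-13 m.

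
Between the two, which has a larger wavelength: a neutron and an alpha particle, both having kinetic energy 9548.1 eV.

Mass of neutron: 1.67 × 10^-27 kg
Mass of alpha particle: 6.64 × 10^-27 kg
The neutron has the longer wavelength.

Using λ = h/√(2mKE):

For neutron: λ₁ = h/√(2m₁KE) = 2.93 × 10^-13 m
For alpha particle: λ₂ = h/√(2m₂KE) = 1.47 × 10^-13 m

Since λ ∝ 1/√m at constant kinetic energy, the lighter particle has the longer wavelength.

The neutron has the longer de Broglie wavelength.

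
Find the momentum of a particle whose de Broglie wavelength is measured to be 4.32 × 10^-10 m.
1.53 × 10^-24 kg·m/s

From the de Broglie relation λ = h/p, we solve for p:

p = h/λ
p = (6.626 × 10^-34 J·s) / (4.32 × 10^-10 m)
p = 1.53 × 10^-24 kg·m/s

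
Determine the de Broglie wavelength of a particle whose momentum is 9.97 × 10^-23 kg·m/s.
6.65 × 10^-12 m

Using the de Broglie relation λ = h/p:

λ = h/p
λ = (6.626 × 10^-34 J·s) / (9.97 × 10^-23 kg·m/s)
λ = 6.65 × 10^-12 m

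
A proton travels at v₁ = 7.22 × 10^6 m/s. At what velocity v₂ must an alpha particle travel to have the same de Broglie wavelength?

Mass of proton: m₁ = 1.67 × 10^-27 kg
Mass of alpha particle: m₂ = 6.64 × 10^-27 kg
v₂ = 1.82 × 10^6 m/s

For equal de Broglie wavelengths: λ₁ = λ₂

h/(m₁v₁) = h/(m₂v₂)
m₁v₁ = m₂v₂
v₂ = v₁ · (m₁/m₂)

v₂ = 7.22 × 10^6 m/s × (1.67 × 10^-27 kg / 6.64 × 10^-27 kg)
v₂ = 1.82 × 10^6 m/s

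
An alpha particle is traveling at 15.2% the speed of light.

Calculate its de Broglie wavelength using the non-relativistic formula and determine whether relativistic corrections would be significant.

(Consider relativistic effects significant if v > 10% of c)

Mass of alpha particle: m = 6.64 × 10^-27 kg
Yes, relativistic corrections are needed.

Using the non-relativistic de Broglie formula λ = h/(mv):

v = 15.2% × c = 4.557 × 10^7 m/s

λ = h/(mv)
λ = (6.626 × 10^-34 J·s) / (6.64 × 10^-27 kg × 4.557 × 10^7 m/s)
λ = 2.19 × 10^-15 m

Since v = 15.2% of c > 10% of c, relativistic corrections ARE significant and the actual wavelength would differ from this non-relativistic estimate.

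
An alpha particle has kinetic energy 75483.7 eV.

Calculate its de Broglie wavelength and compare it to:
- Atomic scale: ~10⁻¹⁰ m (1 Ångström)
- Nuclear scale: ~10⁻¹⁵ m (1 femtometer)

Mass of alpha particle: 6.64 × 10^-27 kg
λ = 5.23 × 10^-14 m, which is between nuclear and atomic scales.

Using λ = h/√(2mKE):

KE = 75483.7 eV = 1.209 × 10^-14 J

λ = h/√(2mKE)
λ = (6.626 × 10^-34 J·s) / √(2 × 6.64 × 10^-27 kg × 1.209 × 10^-14 J)
λ = 5.23 × 10^-14 m

Comparison:
- Atomic scale (10⁻¹⁰ m): λ is 0.00052× this size
- Nuclear scale (10⁻¹⁵ m): λ is 52× this size

The wavelength is between nuclear and atomic scales.

This wavelength is appropriate for probing atomic structure but too large for nuclear physics experiments.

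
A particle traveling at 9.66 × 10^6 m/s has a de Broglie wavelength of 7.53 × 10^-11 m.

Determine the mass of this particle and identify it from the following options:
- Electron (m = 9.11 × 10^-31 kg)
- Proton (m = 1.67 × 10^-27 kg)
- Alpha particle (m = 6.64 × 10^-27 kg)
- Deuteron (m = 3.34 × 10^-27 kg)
The particle is an electron.

From λ = h/(mv), solve for mass:

m = h/(λv)
m = (6.626 × 10^-34 J·s) / (7.53 × 10^-11 m × 9.66 × 10^6 m/s)
m = 9.11 × 10^-31 kg

Comparing with the listed masses, this is closest to an electron.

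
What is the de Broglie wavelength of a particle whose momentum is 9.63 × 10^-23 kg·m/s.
6.88 × 10^-12 m

Using the de Broglie relation λ = h/p:

λ = h/p
λ = (6.626 × 10^-34 J·s) / (9.63 × 10^-23 kg·m/s)
λ = 6.88 × 10^-12 m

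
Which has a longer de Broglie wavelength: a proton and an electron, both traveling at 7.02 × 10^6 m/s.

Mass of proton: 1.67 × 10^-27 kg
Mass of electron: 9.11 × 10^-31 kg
The electron has the longer wavelength.

Using λ = h/(mv), since both particles have the same velocity, the wavelength depends only on mass.

For proton: λ₁ = h/(m₁v) = 5.65 × 10^-14 m
For electron: λ₂ = h/(m₂v) = 1.04 × 10^-10 m

Since λ ∝ 1/m at constant velocity, the lighter particle has the longer wavelength.

The electron has the longer de Broglie wavelength.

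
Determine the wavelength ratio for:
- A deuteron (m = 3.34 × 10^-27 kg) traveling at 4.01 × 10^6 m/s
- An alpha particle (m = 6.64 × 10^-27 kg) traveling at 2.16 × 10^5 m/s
λ₁/λ₂ = 0.107

Using λ = h/(mv):

λ₁ = h/(m₁v₁) = 4.95 × 10^-14 m
λ₂ = h/(m₂v₂) = 4.62 × 10^-13 m

Ratio λ₁/λ₂ = (m₂v₂)/(m₁v₁)
         = (6.64 × 10^-27 kg × 2.16 × 10^5 m/s) / (3.34 × 10^-27 kg × 4.01 × 10^6 m/s)
         = 0.107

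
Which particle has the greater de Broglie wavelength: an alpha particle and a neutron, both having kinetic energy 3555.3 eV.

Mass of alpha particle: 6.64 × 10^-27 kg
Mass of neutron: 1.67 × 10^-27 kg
The neutron has the longer wavelength.

Using λ = h/√(2mKE):

For alpha particle: λ₁ = h/√(2m₁KE) = 2.41 × 10^-13 m
For neutron: λ₂ = h/√(2m₂KE) = 4.80 × 10^-13 m

Since λ ∝ 1/√m at constant kinetic energy, the lighter particle has the longer wavelength.

The neutron has the longer de Broglie wavelength.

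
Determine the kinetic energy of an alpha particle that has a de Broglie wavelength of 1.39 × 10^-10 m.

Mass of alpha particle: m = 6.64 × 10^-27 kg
1.71 × 10^-21 J (or 0.0107 eV)

From λ = h/√(2mKE), we solve for KE:

λ² = h²/(2mKE)
KE = h²/(2mλ²)
KE = (6.626 × 10^-34 J·s)² / (2 × 6.64 × 10^-27 kg × (1.39 × 10^-10 m)²)
KE = 1.71 × 10^-21 J
KE = 0.0107 eV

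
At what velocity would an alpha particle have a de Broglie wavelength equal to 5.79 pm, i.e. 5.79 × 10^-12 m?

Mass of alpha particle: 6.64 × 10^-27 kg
1.72 × 10^4 m/s

From λ = h/(mv), solve for v:

v = h/(mλ)
v = (6.626 × 10^-34 J·s) / (6.64 × 10^-27 kg × 5.79 × 10^-12 m)
v = 1.72 × 10^4 m/s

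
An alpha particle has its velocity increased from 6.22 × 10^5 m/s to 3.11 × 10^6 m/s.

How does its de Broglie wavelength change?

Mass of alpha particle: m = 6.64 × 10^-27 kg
The wavelength decreases by a factor of 5.

Using λ = h/(mv):

Initial wavelength: λ₁ = h/(mv₁) = 1.60 × 10^-13 m
Final wavelength: λ₂ = h/(mv₂) = 3.21 × 10^-14 m

Since λ ∝ 1/v, when velocity increases by a factor of 5, the wavelength decreases by a factor of 5.

λ₂/λ₁ = v₁/v₂ = 1/5

The wavelength decreases by a factor of 5.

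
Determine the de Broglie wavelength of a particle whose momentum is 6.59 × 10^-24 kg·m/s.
1.01 × 10^-10 m

Using the de Broglie relation λ = h/p:

λ = h/p
λ = (6.626 × 10^-34 J·s) / (6.59 × 10^-24 kg·m/s)
λ = 1.01 × 10^-10 m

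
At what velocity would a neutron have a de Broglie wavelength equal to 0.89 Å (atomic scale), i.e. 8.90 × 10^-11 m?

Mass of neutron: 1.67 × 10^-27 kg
4.46 × 10^3 m/s

From λ = h/(mv), solve for v:

v = h/(mλ)
v = (6.626 × 10^-34 J·s) / (1.67 × 10^-27 kg × 8.90 × 10^-11 m)
v = 4.46 × 10^3 m/s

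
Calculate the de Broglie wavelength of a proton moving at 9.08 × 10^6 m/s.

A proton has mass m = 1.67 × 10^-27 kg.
4.37 × 10^-14 m

Using the de Broglie relation λ = h/(mv):

λ = h/(mv)
λ = (6.626 × 10^-34 J·s) / (1.67 × 10^-27 kg × 9.08 × 10^6 m/s)
λ = 4.37 × 10^-14 m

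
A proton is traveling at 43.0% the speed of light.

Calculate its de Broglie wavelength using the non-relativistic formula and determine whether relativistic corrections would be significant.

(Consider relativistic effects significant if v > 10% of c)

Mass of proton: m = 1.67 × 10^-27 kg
Yes, relativistic corrections are needed.

Using the non-relativistic de Broglie formula λ = h/(mv):

v = 43.0% × c = 1.289 × 10^8 m/s

λ = h/(mv)
λ = (6.626 × 10^-34 J·s) / (1.67 × 10^-27 kg × 1.289 × 10^8 m/s)
λ = 3.08 × 10^-15 m

Since v = 43.0% of c > 10% of c, relativistic corrections ARE significant and the actual wavelength would differ from this non-relativistic estimate.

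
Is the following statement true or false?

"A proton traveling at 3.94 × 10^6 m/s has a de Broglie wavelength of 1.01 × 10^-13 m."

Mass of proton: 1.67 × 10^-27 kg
True

The claim is correct.

Using λ = h/(mv):
λ = (6.626 × 10^-34 J·s) / (1.67 × 10^-27 kg × 3.94 × 10^6 m/s)
λ = 1.01 × 10^-13 m

This matches the claimed value.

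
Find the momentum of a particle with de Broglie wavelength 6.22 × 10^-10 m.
1.07 × 10^-24 kg·m/s

From the de Broglie relation λ = h/p, we solve for p:

p = h/λ
p = (6.626 × 10^-34 J·s) / (6.22 × 10^-10 m)
p = 1.07 × 10^-24 kg·m/s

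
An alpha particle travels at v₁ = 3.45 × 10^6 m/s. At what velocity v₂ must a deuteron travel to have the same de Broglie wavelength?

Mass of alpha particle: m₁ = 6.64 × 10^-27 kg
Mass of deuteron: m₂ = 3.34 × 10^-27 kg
v₂ = 6.86 × 10^6 m/s

For equal de Broglie wavelengths: λ₁ = λ₂

h/(m₁v₁) = h/(m₂v₂)
m₁v₁ = m₂v₂
v₂ = v₁ · (m₁/m₂)

v₂ = 3.45 × 10^6 m/s × (6.64 × 10^-27 kg / 3.34 × 10^-27 kg)
v₂ = 6.86 × 10^6 m/s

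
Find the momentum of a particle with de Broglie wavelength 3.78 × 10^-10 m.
1.75 × 10^-24 kg·m/s

From the de Broglie relation λ = h/p, we solve for p:

p = h/λ
p = (6.626 × 10^-34 J·s) / (3.78 × 10^-10 m)
p = 1.75 × 10^-24 kg·m/s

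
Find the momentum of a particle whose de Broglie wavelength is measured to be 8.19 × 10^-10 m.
8.09 × 10^-25 kg·m/s

From the de Broglie relation λ = h/p, we solve for p:

p = h/λ
p = (6.626 × 10^-34 J·s) / (8.19 × 10^-10 m)
p = 8.09 × 10^-25 kg·m/s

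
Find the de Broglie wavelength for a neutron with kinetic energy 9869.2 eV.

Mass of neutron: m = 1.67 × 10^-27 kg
2.88 × 10^-13 m

Using λ = h/√(2mKE):

First convert KE to Joules: KE = 9869.2 eV = 1.581 × 10^-15 J

λ = h/√(2mKE)
λ = (6.626 × 10^-34 J·s) / √(2 × 1.67 × 10^-27 kg × 1.581 × 10^-15 J)
λ = 2.88 × 10^-13 m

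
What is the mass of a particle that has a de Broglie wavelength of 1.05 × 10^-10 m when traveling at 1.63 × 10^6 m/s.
3.87 × 10^-30 kg

From the de Broglie relation λ = h/(mv), we solve for m:

m = h/(λv)
m = (6.626 × 10^-34 J·s) / (1.05 × 10^-10 m × 1.63 × 10^6 m/s)
m = 3.87 × 10^-30 kg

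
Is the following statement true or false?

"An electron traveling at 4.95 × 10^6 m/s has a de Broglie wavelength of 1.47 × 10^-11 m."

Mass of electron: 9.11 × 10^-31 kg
False

The claim is incorrect.

Using λ = h/(mv):
λ = (6.626 × 10^-34 J·s) / (9.11 × 10^-31 kg × 4.95 × 10^6 m/s)
λ = 1.47 × 10^-10 m

The actual wavelength differs from the claimed 1.47 × 10^-11 m.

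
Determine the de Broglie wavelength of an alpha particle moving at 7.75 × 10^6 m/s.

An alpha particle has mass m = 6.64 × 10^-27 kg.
1.29 × 10^-14 m

Using the de Broglie relation λ = h/(mv):

λ = h/(mv)
λ = (6.626 × 10^-34 J·s) / (6.64 × 10^-27 kg × 7.75 × 10^6 m/s)
λ = 1.29 × 10^-14 m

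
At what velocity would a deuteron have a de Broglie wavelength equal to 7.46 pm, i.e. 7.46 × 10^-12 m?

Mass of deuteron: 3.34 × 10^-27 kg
2.66 × 10^4 m/s

From λ = h/(mv), solve for v:

v = h/(mλ)
v = (6.626 × 10^-34 J·s) / (3.34 × 10^-27 kg × 7.46 × 10^-12 m)
v = 2.66 × 10^4 m/s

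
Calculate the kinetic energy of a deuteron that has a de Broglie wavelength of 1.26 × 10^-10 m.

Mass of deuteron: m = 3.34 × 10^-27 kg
4.14 × 10^-21 J (or 0.0258 eV)

From λ = h/√(2mKE), we solve for KE:

λ² = h²/(2mKE)
KE = h²/(2mλ²)
KE = (6.626 × 10^-34 J·s)² / (2 × 3.34 × 10^-27 kg × (1.26 × 10^-10 m)²)
KE = 4.14 × 10^-21 J
KE = 0.0258 eV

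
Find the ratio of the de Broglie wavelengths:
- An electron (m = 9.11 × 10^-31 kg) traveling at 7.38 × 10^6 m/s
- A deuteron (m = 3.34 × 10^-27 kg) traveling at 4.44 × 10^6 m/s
λ₁/λ₂ = 2.21 × 10^3

Using λ = h/(mv):

λ₁ = h/(m₁v₁) = 9.86 × 10^-11 m
λ₂ = h/(m₂v₂) = 4.47 × 10^-14 m

Ratio λ₁/λ₂ = (m₂v₂)/(m₁v₁)
         = (3.34 × 10^-27 kg × 4.44 × 10^6 m/s) / (9.11 × 10^-31 kg × 7.38 × 10^6 m/s)
         = 2.21 × 10^3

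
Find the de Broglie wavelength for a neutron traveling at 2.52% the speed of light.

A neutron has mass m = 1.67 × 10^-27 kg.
5.25 × 10^-14 m

Using the de Broglie relation λ = h/(mv):

v = 2.52% × c = 7.555 × 10^6 m/s

λ = h/(mv)
λ = (6.626 × 10^-34 J·s) / (1.67 × 10^-27 kg × 7.555 × 10^6 m/s)
λ = 5.25 × 10^-14 m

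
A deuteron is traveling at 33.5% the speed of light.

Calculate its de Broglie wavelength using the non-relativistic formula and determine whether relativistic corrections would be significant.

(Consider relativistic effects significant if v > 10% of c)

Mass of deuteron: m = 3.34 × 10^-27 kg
Yes, relativistic corrections are needed.

Using the non-relativistic de Broglie formula λ = h/(mv):

v = 33.5% × c = 1.004 × 10^8 m/s

λ = h/(mv)
λ = (6.626 × 10^-34 J·s) / (3.34 × 10^-27 kg × 1.004 × 10^8 m/s)
λ = 1.98 × 10^-15 m

Since v = 33.5% of c > 10% of c, relativistic corrections ARE significant and the actual wavelength would differ from this non-relativistic estimate.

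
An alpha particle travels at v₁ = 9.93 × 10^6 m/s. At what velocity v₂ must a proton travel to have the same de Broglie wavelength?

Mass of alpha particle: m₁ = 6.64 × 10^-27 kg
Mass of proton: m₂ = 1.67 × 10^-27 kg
v₂ = 3.95 × 10^7 m/s

For equal de Broglie wavelengths: λ₁ = λ₂

h/(m₁v₁) = h/(m₂v₂)
m₁v₁ = m₂v₂
v₂ = v₁ · (m₁/m₂)

v₂ = 9.93 × 10^6 m/s × (6.64 × 10^-27 kg / 1.67 × 10^-27 kg)
v₂ = 3.95 × 10^7 m/s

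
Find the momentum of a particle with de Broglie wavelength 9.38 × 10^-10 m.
7.06 × 10^-25 kg·m/s

From the de Broglie relation λ = h/p, we solve for p:

p = h/λ
p = (6.626 × 10^-34 J·s) / (9.38 × 10^-10 m)
p = 7.06 × 10^-25 kg·m/s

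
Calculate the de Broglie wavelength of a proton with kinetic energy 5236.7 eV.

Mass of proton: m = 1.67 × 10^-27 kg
3.96 × 10^-13 m

Using λ = h/√(2mKE):

First convert KE to Joules: KE = 5236.7 eV = 8.390 × 10^-16 J

λ = h/√(2mKE)
λ = (6.626 × 10^-34 J·s) / √(2 × 1.67 × 10^-27 kg × 8.390 × 10^-16 J)
λ = 3.96 × 10^-13 m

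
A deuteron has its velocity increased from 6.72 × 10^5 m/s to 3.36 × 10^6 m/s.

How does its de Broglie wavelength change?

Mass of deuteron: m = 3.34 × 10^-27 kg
The wavelength decreases by a factor of 5.

Using λ = h/(mv):

Initial wavelength: λ₁ = h/(mv₁) = 2.95 × 10^-13 m
Final wavelength: λ₂ = h/(mv₂) = 5.90 × 10^-14 m

Since λ ∝ 1/v, when velocity increases by a factor of 5, the wavelength decreases by a factor of 5.

λ₂/λ₁ = v₁/v₂ = 1/5

The wavelength decreases by a factor of 5.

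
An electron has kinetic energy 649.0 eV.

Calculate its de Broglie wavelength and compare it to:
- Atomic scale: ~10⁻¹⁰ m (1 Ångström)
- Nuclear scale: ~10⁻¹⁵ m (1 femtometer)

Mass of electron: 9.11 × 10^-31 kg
λ = 4.81 × 10^-11 m, which is between nuclear and atomic scales.

Using λ = h/√(2mKE):

KE = 649.0 eV = 1.040 × 10^-16 J

λ = h/√(2mKE)
λ = (6.626 × 10^-34 J·s) / √(2 × 9.11 × 10^-31 kg × 1.040 × 10^-16 J)
λ = 4.81 × 10^-11 m

Comparison:
- Atomic scale (10⁻¹⁰ m): λ is 0.48× this size
- Nuclear scale (10⁻¹⁵ m): λ is 4.8e+04× this size

The wavelength is between nuclear and atomic scales.

This wavelength is appropriate for probing atomic structure but too large for nuclear physics experiments.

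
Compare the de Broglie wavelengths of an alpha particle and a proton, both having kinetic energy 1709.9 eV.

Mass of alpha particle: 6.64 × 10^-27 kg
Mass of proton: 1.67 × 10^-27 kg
The proton has the longer wavelength.

Using λ = h/√(2mKE):

For alpha particle: λ₁ = h/√(2m₁KE) = 3.47 × 10^-13 m
For proton: λ₂ = h/√(2m₂KE) = 6.93 × 10^-13 m

Since λ ∝ 1/√m at constant kinetic energy, the lighter particle has the longer wavelength.

The proton has the longer de Broglie wavelength.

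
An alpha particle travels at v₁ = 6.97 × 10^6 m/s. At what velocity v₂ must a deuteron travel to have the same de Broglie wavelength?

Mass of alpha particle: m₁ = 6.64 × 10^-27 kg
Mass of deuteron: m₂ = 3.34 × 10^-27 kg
v₂ = 1.39 × 10^7 m/s

For equal de Broglie wavelengths: λ₁ = λ₂

h/(m₁v₁) = h/(m₂v₂)
m₁v₁ = m₂v₂
v₂ = v₁ · (m₁/m₂)

v₂ = 6.97 × 10^6 m/s × (6.64 × 10^-27 kg / 3.34 × 10^-27 kg)
v₂ = 1.39 × 10^7 m/s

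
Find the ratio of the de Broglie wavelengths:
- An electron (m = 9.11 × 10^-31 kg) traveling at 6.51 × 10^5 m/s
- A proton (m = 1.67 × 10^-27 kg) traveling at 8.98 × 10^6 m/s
λ₁/λ₂ = 2.53 × 10^4

Using λ = h/(mv):

λ₁ = h/(m₁v₁) = 1.12 × 10^-9 m
λ₂ = h/(m₂v₂) = 4.42 × 10^-14 m

Ratio λ₁/λ₂ = (m₂v₂)/(m₁v₁)
         = (1.67 × 10^-27 kg × 8.98 × 10^6 m/s) / (9.11 × 10^-31 kg × 6.51 × 10^5 m/s)
         = 2.53 × 10^4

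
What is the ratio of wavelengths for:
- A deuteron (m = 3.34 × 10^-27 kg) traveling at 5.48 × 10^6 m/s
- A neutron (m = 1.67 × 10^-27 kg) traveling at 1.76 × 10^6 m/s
λ₁/λ₂ = 0.161

Using λ = h/(mv):

λ₁ = h/(m₁v₁) = 3.62 × 10^-14 m
λ₂ = h/(m₂v₂) = 2.25 × 10^-13 m

Ratio λ₁/λ₂ = (m₂v₂)/(m₁v₁)
         = (1.67 × 10^-27 kg × 1.76 × 10^6 m/s) / (3.34 × 10^-27 kg × 5.48 × 10^6 m/s)
         = 0.161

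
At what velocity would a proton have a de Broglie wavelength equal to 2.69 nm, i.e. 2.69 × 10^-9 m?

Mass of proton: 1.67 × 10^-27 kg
1.47 × 10^2 m/s

From λ = h/(mv), solve for v:

v = h/(mλ)
v = (6.626 × 10^-34 J·s) / (1.67 × 10^-27 kg × 2.69 × 10^-9 m)
v = 1.47 × 10^2 m/s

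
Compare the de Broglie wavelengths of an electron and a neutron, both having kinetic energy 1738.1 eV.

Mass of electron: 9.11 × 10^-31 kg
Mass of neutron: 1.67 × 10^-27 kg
The electron has the longer wavelength.

Using λ = h/√(2mKE):

For electron: λ₁ = h/√(2m₁KE) = 2.94 × 10^-11 m
For neutron: λ₂ = h/√(2m₂KE) = 6.87 × 10^-13 m

Since λ ∝ 1/√m at constant kinetic energy, the lighter particle has the longer wavelength.

The electron has the longer de Broglie wavelength.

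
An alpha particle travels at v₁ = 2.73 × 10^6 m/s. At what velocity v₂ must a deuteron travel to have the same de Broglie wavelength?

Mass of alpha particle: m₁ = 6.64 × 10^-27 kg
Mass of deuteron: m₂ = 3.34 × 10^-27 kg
v₂ = 5.43 × 10^6 m/s

For equal de Broglie wavelengths: λ₁ = λ₂

h/(m₁v₁) = h/(m₂v₂)
m₁v₁ = m₂v₂
v₂ = v₁ · (m₁/m₂)

v₂ = 2.73 × 10^6 m/s × (6.64 × 10^-27 kg / 3.34 × 10^-27 kg)
v₂ = 5.43 × 10^6 m/s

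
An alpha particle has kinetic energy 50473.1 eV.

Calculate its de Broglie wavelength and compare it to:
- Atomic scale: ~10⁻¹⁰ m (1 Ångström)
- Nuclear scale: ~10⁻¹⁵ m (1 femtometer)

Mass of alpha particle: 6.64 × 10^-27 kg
λ = 6.39 × 10^-14 m, which is between nuclear and atomic scales.

Using λ = h/√(2mKE):

KE = 50473.1 eV = 8.087 × 10^-15 J

λ = h/√(2mKE)
λ = (6.626 × 10^-34 J·s) / √(2 × 6.64 × 10^-27 kg × 8.087 × 10^-15 J)
λ = 6.39 × 10^-14 m

Comparison:
- Atomic scale (10⁻¹⁰ m): λ is 0.00064× this size
- Nuclear scale (10⁻¹⁵ m): λ is 64× this size

The wavelength is between nuclear and atomic scales.

This wavelength is appropriate for probing atomic structure but too large for nuclear physics experiments.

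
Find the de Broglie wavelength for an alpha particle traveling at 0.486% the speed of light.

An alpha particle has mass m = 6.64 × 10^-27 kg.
6.85 × 10^-14 m

Using the de Broglie relation λ = h/(mv):

v = 0.486% × c = 1.457 × 10^6 m/s

λ = h/(mv)
λ = (6.626 × 10^-34 J·s) / (6.64 × 10^-27 kg × 1.457 × 10^6 m/s)
λ = 6.85 × 10^-14 m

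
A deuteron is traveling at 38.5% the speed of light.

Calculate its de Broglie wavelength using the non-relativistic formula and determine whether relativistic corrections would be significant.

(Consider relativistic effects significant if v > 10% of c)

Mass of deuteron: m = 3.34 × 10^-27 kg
Yes, relativistic corrections are needed.

Using the non-relativistic de Broglie formula λ = h/(mv):

v = 38.5% × c = 1.154 × 10^8 m/s

λ = h/(mv)
λ = (6.626 × 10^-34 J·s) / (3.34 × 10^-27 kg × 1.154 × 10^8 m/s)
λ = 1.72 × 10^-15 m

Since v = 38.5% of c > 10% of c, relativistic corrections ARE significant and the actual wavelength would differ from this non-relativistic estimate.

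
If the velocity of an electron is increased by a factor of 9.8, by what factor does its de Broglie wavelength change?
The wavelength decreases by a factor of 9.8.

From λ = h/(mv), the wavelength is inversely proportional to velocity:

λ ∝ 1/v

If v → 9.8v, then λ → λ/9.8

When velocity is increased by a factor of 9.8, the wavelength decreases by a factor of 9.8.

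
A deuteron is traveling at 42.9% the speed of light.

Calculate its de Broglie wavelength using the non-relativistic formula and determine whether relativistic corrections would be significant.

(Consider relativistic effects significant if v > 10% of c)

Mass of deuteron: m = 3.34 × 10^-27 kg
Yes, relativistic corrections are needed.

Using the non-relativistic de Broglie formula λ = h/(mv):

v = 42.9% × c = 1.286 × 10^8 m/s

λ = h/(mv)
λ = (6.626 × 10^-34 J·s) / (3.34 × 10^-27 kg × 1.286 × 10^8 m/s)
λ = 1.54 × 10^-15 m

Since v = 42.9% of c > 10% of c, relativistic corrections ARE significant and the actual wavelength would differ from this non-relativistic estimate.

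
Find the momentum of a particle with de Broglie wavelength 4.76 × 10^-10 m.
1.39 × 10^-24 kg·m/s

From the de Broglie relation λ = h/p, we solve for p:

p = h/λ
p = (6.626 × 10^-34 J·s) / (4.76 × 10^-10 m)
p = 1.39 × 10^-24 kg·m/s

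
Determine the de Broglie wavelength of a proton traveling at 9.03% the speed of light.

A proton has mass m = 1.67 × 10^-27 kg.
1.47 × 10^-14 m

Using the de Broglie relation λ = h/(mv):

v = 9.03% × c = 2.707 × 10^7 m/s

λ = h/(mv)
λ = (6.626 × 10^-34 J·s) / (1.67 × 10^-27 kg × 2.707 × 10^7 m/s)
λ = 1.47 × 10^-14 m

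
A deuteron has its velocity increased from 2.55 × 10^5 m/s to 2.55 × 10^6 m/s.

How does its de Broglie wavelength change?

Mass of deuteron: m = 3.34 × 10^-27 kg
The wavelength decreases by a factor of 10.

Using λ = h/(mv):

Initial wavelength: λ₁ = h/(mv₁) = 7.78 × 10^-13 m
Final wavelength: λ₂ = h/(mv₂) = 7.78 × 10^-14 m

Since λ ∝ 1/v, when velocity increases by a factor of 10, the wavelength decreases by a factor of 10.

λ₂/λ₁ = v₁/v₂ = 1/10

The wavelength decreases by a factor of 10.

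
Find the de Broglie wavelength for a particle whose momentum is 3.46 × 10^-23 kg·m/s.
1.92 × 10^-11 m

Using the de Broglie relation λ = h/p:

λ = h/p
λ = (6.626 × 10^-34 J·s) / (3.46 × 10^-23 kg·m/s)
λ = 1.92 × 10^-11 m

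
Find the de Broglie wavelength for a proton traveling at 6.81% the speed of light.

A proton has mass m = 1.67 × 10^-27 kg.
1.94 × 10^-14 m

Using the de Broglie relation λ = h/(mv):

v = 6.81% × c = 2.042 × 10^7 m/s

λ = h/(mv)
λ = (6.626 × 10^-34 J·s) / (1.67 × 10^-27 kg × 2.042 × 10^7 m/s)
λ = 1.94 × 10^-14 m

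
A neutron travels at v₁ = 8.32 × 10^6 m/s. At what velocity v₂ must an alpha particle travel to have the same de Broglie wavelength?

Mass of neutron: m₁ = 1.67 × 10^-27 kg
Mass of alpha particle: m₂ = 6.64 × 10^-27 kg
v₂ = 2.09 × 10^6 m/s

For equal de Broglie wavelengths: λ₁ = λ₂

h/(m₁v₁) = h/(m₂v₂)
m₁v₁ = m₂v₂
v₂ = v₁ · (m₁/m₂)

v₂ = 8.32 × 10^6 m/s × (1.67 × 10^-27 kg / 6.64 × 10^-27 kg)
v₂ = 2.09 × 10^6 m/s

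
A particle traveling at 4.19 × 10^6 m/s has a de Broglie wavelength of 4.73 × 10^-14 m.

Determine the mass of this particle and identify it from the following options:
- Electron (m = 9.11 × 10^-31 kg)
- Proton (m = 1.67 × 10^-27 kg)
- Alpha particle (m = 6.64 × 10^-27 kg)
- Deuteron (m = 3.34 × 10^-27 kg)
The particle is a deuteron.

From λ = h/(mv), solve for mass:

m = h/(λv)
m = (6.626 × 10^-34 J·s) / (4.73 × 10^-14 m × 4.19 × 10^6 m/s)
m = 3.34 × 10^-27 kg

Comparing with the listed masses, this is closest to a deuteron.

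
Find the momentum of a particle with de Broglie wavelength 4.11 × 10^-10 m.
1.61 × 10^-24 kg·m/s

From the de Broglie relation λ = h/p, we solve for p:

p = h/λ
p = (6.626 × 10^-34 J·s) / (4.11 × 10^-10 m)
p = 1.61 × 10^-24 kg·m/s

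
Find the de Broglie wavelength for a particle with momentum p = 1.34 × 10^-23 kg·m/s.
4.94 × 10^-11 m

Using the de Broglie relation λ = h/p:

λ = h/p
λ = (6.626 × 10^-34 J·s) / (1.34 × 10^-23 kg·m/s)
λ = 4.94 × 10^-11 m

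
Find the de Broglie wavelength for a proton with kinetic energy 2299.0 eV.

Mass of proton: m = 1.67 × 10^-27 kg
5.97 × 10^-13 m

Using λ = h/√(2mKE):

First convert KE to Joules: KE = 2299.0 eV = 3.683 × 10^-16 J

λ = h/√(2mKE)
λ = (6.626 × 10^-34 J·s) / √(2 × 1.67 × 10^-27 kg × 3.683 × 10^-16 J)
λ = 5.97 × 10^-13 m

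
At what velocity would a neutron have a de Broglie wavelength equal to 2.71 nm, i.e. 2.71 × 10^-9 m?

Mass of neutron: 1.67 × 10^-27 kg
1.46 × 10^2 m/s

From λ = h/(mv), solve for v:

v = h/(mλ)
v = (6.626 × 10^-34 J·s) / (1.67 × 10^-27 kg × 2.71 × 10^-9 m)
v = 1.46 × 10^2 m/s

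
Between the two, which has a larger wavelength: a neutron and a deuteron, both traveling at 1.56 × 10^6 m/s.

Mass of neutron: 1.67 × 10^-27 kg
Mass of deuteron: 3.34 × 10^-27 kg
The neutron has the longer wavelength.

Using λ = h/(mv), since both particles have the same velocity, the wavelength depends only on mass.

For neutron: λ₁ = h/(m₁v) = 2.54 × 10^-13 m
For deuteron: λ₂ = h/(m₂v) = 1.27 × 10^-13 m

Since λ ∝ 1/m at constant velocity, the lighter particle has the longer wavelength.

The neutron has the longer de Broglie wavelength.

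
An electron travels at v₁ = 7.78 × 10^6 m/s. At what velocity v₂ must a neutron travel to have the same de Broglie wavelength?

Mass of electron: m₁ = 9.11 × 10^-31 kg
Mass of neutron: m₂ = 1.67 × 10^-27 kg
v₂ = 4.24 × 10^3 m/s

For equal de Broglie wavelengths: λ₁ = λ₂

h/(m₁v₁) = h/(m₂v₂)
m₁v₁ = m₂v₂
v₂ = v₁ · (m₁/m₂)

v₂ = 7.78 × 10^6 m/s × (9.11 × 10^-31 kg / 1.67 × 10^-27 kg)
v₂ = 4.24 × 10^3 m/s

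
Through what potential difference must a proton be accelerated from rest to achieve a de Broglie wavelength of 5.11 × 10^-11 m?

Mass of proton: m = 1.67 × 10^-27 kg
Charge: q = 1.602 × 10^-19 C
3.14 × 10^-1 V

From λ = h/√(2mqV), we solve for V:

λ² = h²/(2mqV)
V = h²/(2mqλ²)
V = (6.626 × 10^-34 J·s)² / (2 × 1.67 × 10^-27 kg × 1.602 × 10^-19 C × (5.11 × 10^-11 m)²)
V = 3.14 × 10^-1 V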